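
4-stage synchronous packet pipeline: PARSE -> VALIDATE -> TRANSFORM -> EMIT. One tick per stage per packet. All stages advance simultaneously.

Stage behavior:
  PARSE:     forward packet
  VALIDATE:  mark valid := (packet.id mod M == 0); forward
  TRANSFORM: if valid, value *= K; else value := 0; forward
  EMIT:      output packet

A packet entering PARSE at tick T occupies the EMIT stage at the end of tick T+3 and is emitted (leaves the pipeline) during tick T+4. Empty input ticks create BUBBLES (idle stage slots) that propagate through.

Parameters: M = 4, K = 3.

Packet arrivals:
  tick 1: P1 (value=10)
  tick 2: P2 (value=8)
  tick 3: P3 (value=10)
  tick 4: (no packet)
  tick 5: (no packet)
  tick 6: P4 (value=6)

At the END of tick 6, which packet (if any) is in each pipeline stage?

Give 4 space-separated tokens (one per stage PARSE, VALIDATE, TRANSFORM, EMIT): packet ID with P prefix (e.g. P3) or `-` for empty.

Tick 1: [PARSE:P1(v=10,ok=F), VALIDATE:-, TRANSFORM:-, EMIT:-] out:-; in:P1
Tick 2: [PARSE:P2(v=8,ok=F), VALIDATE:P1(v=10,ok=F), TRANSFORM:-, EMIT:-] out:-; in:P2
Tick 3: [PARSE:P3(v=10,ok=F), VALIDATE:P2(v=8,ok=F), TRANSFORM:P1(v=0,ok=F), EMIT:-] out:-; in:P3
Tick 4: [PARSE:-, VALIDATE:P3(v=10,ok=F), TRANSFORM:P2(v=0,ok=F), EMIT:P1(v=0,ok=F)] out:-; in:-
Tick 5: [PARSE:-, VALIDATE:-, TRANSFORM:P3(v=0,ok=F), EMIT:P2(v=0,ok=F)] out:P1(v=0); in:-
Tick 6: [PARSE:P4(v=6,ok=F), VALIDATE:-, TRANSFORM:-, EMIT:P3(v=0,ok=F)] out:P2(v=0); in:P4
At end of tick 6: ['P4', '-', '-', 'P3']

Answer: P4 - - P3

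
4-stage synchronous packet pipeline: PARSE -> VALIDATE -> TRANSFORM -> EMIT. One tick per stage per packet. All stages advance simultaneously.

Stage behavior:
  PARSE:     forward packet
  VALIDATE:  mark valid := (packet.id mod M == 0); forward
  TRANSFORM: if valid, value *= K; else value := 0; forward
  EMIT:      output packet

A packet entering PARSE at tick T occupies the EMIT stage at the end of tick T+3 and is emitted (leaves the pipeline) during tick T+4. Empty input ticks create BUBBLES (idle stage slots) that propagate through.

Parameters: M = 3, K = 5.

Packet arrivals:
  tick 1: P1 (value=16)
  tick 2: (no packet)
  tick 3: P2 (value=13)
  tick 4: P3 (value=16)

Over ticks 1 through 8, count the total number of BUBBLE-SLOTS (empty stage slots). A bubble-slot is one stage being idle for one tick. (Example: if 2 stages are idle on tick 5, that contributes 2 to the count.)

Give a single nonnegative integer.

Tick 1: [PARSE:P1(v=16,ok=F), VALIDATE:-, TRANSFORM:-, EMIT:-] out:-; bubbles=3
Tick 2: [PARSE:-, VALIDATE:P1(v=16,ok=F), TRANSFORM:-, EMIT:-] out:-; bubbles=3
Tick 3: [PARSE:P2(v=13,ok=F), VALIDATE:-, TRANSFORM:P1(v=0,ok=F), EMIT:-] out:-; bubbles=2
Tick 4: [PARSE:P3(v=16,ok=F), VALIDATE:P2(v=13,ok=F), TRANSFORM:-, EMIT:P1(v=0,ok=F)] out:-; bubbles=1
Tick 5: [PARSE:-, VALIDATE:P3(v=16,ok=T), TRANSFORM:P2(v=0,ok=F), EMIT:-] out:P1(v=0); bubbles=2
Tick 6: [PARSE:-, VALIDATE:-, TRANSFORM:P3(v=80,ok=T), EMIT:P2(v=0,ok=F)] out:-; bubbles=2
Tick 7: [PARSE:-, VALIDATE:-, TRANSFORM:-, EMIT:P3(v=80,ok=T)] out:P2(v=0); bubbles=3
Tick 8: [PARSE:-, VALIDATE:-, TRANSFORM:-, EMIT:-] out:P3(v=80); bubbles=4
Total bubble-slots: 20

Answer: 20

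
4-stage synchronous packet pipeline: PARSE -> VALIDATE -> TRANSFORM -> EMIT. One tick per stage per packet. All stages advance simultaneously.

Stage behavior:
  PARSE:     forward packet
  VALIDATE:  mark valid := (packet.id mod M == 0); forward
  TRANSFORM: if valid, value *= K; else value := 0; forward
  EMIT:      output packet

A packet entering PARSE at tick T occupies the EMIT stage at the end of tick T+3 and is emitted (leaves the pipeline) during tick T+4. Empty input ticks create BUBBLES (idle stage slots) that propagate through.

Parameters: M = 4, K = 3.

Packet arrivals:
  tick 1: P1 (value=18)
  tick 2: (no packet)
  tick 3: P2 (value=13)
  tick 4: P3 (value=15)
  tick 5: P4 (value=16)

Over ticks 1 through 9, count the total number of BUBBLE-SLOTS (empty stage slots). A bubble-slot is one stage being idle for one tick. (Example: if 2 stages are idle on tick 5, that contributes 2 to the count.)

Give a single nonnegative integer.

Tick 1: [PARSE:P1(v=18,ok=F), VALIDATE:-, TRANSFORM:-, EMIT:-] out:-; bubbles=3
Tick 2: [PARSE:-, VALIDATE:P1(v=18,ok=F), TRANSFORM:-, EMIT:-] out:-; bubbles=3
Tick 3: [PARSE:P2(v=13,ok=F), VALIDATE:-, TRANSFORM:P1(v=0,ok=F), EMIT:-] out:-; bubbles=2
Tick 4: [PARSE:P3(v=15,ok=F), VALIDATE:P2(v=13,ok=F), TRANSFORM:-, EMIT:P1(v=0,ok=F)] out:-; bubbles=1
Tick 5: [PARSE:P4(v=16,ok=F), VALIDATE:P3(v=15,ok=F), TRANSFORM:P2(v=0,ok=F), EMIT:-] out:P1(v=0); bubbles=1
Tick 6: [PARSE:-, VALIDATE:P4(v=16,ok=T), TRANSFORM:P3(v=0,ok=F), EMIT:P2(v=0,ok=F)] out:-; bubbles=1
Tick 7: [PARSE:-, VALIDATE:-, TRANSFORM:P4(v=48,ok=T), EMIT:P3(v=0,ok=F)] out:P2(v=0); bubbles=2
Tick 8: [PARSE:-, VALIDATE:-, TRANSFORM:-, EMIT:P4(v=48,ok=T)] out:P3(v=0); bubbles=3
Tick 9: [PARSE:-, VALIDATE:-, TRANSFORM:-, EMIT:-] out:P4(v=48); bubbles=4
Total bubble-slots: 20

Answer: 20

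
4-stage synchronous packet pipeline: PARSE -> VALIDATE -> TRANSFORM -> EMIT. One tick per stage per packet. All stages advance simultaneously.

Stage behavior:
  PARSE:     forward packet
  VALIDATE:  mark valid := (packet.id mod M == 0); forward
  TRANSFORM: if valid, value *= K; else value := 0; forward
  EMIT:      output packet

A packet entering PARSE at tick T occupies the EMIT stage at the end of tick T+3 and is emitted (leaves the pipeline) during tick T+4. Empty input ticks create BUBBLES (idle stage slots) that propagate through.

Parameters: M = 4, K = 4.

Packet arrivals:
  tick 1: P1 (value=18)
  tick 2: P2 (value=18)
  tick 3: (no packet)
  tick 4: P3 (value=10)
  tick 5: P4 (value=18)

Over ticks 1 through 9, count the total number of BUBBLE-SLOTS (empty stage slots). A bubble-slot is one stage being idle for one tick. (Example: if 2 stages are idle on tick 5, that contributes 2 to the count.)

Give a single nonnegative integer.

Tick 1: [PARSE:P1(v=18,ok=F), VALIDATE:-, TRANSFORM:-, EMIT:-] out:-; bubbles=3
Tick 2: [PARSE:P2(v=18,ok=F), VALIDATE:P1(v=18,ok=F), TRANSFORM:-, EMIT:-] out:-; bubbles=2
Tick 3: [PARSE:-, VALIDATE:P2(v=18,ok=F), TRANSFORM:P1(v=0,ok=F), EMIT:-] out:-; bubbles=2
Tick 4: [PARSE:P3(v=10,ok=F), VALIDATE:-, TRANSFORM:P2(v=0,ok=F), EMIT:P1(v=0,ok=F)] out:-; bubbles=1
Tick 5: [PARSE:P4(v=18,ok=F), VALIDATE:P3(v=10,ok=F), TRANSFORM:-, EMIT:P2(v=0,ok=F)] out:P1(v=0); bubbles=1
Tick 6: [PARSE:-, VALIDATE:P4(v=18,ok=T), TRANSFORM:P3(v=0,ok=F), EMIT:-] out:P2(v=0); bubbles=2
Tick 7: [PARSE:-, VALIDATE:-, TRANSFORM:P4(v=72,ok=T), EMIT:P3(v=0,ok=F)] out:-; bubbles=2
Tick 8: [PARSE:-, VALIDATE:-, TRANSFORM:-, EMIT:P4(v=72,ok=T)] out:P3(v=0); bubbles=3
Tick 9: [PARSE:-, VALIDATE:-, TRANSFORM:-, EMIT:-] out:P4(v=72); bubbles=4
Total bubble-slots: 20

Answer: 20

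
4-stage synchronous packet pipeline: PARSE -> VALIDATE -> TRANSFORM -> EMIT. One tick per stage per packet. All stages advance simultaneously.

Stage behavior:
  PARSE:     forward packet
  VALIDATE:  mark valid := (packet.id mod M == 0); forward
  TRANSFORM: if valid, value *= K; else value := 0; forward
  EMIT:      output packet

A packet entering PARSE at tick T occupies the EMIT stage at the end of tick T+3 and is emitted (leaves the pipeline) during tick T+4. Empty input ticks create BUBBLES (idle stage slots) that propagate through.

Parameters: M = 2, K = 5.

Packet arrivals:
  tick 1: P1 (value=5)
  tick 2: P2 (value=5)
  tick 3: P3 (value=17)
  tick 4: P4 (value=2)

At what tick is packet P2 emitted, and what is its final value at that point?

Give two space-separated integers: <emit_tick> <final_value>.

Tick 1: [PARSE:P1(v=5,ok=F), VALIDATE:-, TRANSFORM:-, EMIT:-] out:-; in:P1
Tick 2: [PARSE:P2(v=5,ok=F), VALIDATE:P1(v=5,ok=F), TRANSFORM:-, EMIT:-] out:-; in:P2
Tick 3: [PARSE:P3(v=17,ok=F), VALIDATE:P2(v=5,ok=T), TRANSFORM:P1(v=0,ok=F), EMIT:-] out:-; in:P3
Tick 4: [PARSE:P4(v=2,ok=F), VALIDATE:P3(v=17,ok=F), TRANSFORM:P2(v=25,ok=T), EMIT:P1(v=0,ok=F)] out:-; in:P4
Tick 5: [PARSE:-, VALIDATE:P4(v=2,ok=T), TRANSFORM:P3(v=0,ok=F), EMIT:P2(v=25,ok=T)] out:P1(v=0); in:-
Tick 6: [PARSE:-, VALIDATE:-, TRANSFORM:P4(v=10,ok=T), EMIT:P3(v=0,ok=F)] out:P2(v=25); in:-
Tick 7: [PARSE:-, VALIDATE:-, TRANSFORM:-, EMIT:P4(v=10,ok=T)] out:P3(v=0); in:-
Tick 8: [PARSE:-, VALIDATE:-, TRANSFORM:-, EMIT:-] out:P4(v=10); in:-
P2: arrives tick 2, valid=True (id=2, id%2=0), emit tick 6, final value 25

Answer: 6 25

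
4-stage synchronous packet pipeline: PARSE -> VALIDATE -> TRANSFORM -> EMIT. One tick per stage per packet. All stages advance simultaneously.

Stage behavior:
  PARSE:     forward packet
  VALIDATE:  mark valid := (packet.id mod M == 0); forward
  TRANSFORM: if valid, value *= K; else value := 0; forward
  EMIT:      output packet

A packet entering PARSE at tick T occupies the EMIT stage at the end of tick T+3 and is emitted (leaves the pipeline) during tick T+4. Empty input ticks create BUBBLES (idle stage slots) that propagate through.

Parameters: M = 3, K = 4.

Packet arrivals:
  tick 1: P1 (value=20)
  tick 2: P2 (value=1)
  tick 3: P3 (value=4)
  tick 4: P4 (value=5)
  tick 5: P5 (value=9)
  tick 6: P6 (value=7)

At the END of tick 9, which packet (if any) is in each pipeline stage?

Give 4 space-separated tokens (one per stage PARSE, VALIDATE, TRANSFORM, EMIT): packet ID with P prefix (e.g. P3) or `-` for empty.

Answer: - - - P6

Derivation:
Tick 1: [PARSE:P1(v=20,ok=F), VALIDATE:-, TRANSFORM:-, EMIT:-] out:-; in:P1
Tick 2: [PARSE:P2(v=1,ok=F), VALIDATE:P1(v=20,ok=F), TRANSFORM:-, EMIT:-] out:-; in:P2
Tick 3: [PARSE:P3(v=4,ok=F), VALIDATE:P2(v=1,ok=F), TRANSFORM:P1(v=0,ok=F), EMIT:-] out:-; in:P3
Tick 4: [PARSE:P4(v=5,ok=F), VALIDATE:P3(v=4,ok=T), TRANSFORM:P2(v=0,ok=F), EMIT:P1(v=0,ok=F)] out:-; in:P4
Tick 5: [PARSE:P5(v=9,ok=F), VALIDATE:P4(v=5,ok=F), TRANSFORM:P3(v=16,ok=T), EMIT:P2(v=0,ok=F)] out:P1(v=0); in:P5
Tick 6: [PARSE:P6(v=7,ok=F), VALIDATE:P5(v=9,ok=F), TRANSFORM:P4(v=0,ok=F), EMIT:P3(v=16,ok=T)] out:P2(v=0); in:P6
Tick 7: [PARSE:-, VALIDATE:P6(v=7,ok=T), TRANSFORM:P5(v=0,ok=F), EMIT:P4(v=0,ok=F)] out:P3(v=16); in:-
Tick 8: [PARSE:-, VALIDATE:-, TRANSFORM:P6(v=28,ok=T), EMIT:P5(v=0,ok=F)] out:P4(v=0); in:-
Tick 9: [PARSE:-, VALIDATE:-, TRANSFORM:-, EMIT:P6(v=28,ok=T)] out:P5(v=0); in:-
At end of tick 9: ['-', '-', '-', 'P6']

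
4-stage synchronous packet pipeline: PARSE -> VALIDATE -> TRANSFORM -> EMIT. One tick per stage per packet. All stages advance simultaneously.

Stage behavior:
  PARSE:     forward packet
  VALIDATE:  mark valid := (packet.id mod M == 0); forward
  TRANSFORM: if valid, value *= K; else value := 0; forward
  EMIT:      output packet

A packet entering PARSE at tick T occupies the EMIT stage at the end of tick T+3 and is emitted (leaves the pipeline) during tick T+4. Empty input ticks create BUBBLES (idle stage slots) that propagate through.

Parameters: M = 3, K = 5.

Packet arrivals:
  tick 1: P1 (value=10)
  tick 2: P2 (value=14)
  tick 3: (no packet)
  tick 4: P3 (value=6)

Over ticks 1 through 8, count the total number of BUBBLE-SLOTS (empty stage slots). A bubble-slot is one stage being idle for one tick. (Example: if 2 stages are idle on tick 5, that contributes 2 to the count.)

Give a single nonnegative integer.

Answer: 20

Derivation:
Tick 1: [PARSE:P1(v=10,ok=F), VALIDATE:-, TRANSFORM:-, EMIT:-] out:-; bubbles=3
Tick 2: [PARSE:P2(v=14,ok=F), VALIDATE:P1(v=10,ok=F), TRANSFORM:-, EMIT:-] out:-; bubbles=2
Tick 3: [PARSE:-, VALIDATE:P2(v=14,ok=F), TRANSFORM:P1(v=0,ok=F), EMIT:-] out:-; bubbles=2
Tick 4: [PARSE:P3(v=6,ok=F), VALIDATE:-, TRANSFORM:P2(v=0,ok=F), EMIT:P1(v=0,ok=F)] out:-; bubbles=1
Tick 5: [PARSE:-, VALIDATE:P3(v=6,ok=T), TRANSFORM:-, EMIT:P2(v=0,ok=F)] out:P1(v=0); bubbles=2
Tick 6: [PARSE:-, VALIDATE:-, TRANSFORM:P3(v=30,ok=T), EMIT:-] out:P2(v=0); bubbles=3
Tick 7: [PARSE:-, VALIDATE:-, TRANSFORM:-, EMIT:P3(v=30,ok=T)] out:-; bubbles=3
Tick 8: [PARSE:-, VALIDATE:-, TRANSFORM:-, EMIT:-] out:P3(v=30); bubbles=4
Total bubble-slots: 20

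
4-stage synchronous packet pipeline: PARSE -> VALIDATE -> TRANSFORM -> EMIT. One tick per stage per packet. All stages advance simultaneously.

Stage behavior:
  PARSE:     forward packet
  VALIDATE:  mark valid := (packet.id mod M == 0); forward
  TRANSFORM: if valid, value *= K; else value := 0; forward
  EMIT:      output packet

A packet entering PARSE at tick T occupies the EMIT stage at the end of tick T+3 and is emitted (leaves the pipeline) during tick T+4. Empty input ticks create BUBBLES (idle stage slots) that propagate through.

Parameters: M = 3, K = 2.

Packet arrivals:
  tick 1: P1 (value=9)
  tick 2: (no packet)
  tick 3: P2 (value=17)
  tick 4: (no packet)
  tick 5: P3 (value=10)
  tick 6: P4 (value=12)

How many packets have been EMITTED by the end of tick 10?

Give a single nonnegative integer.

Answer: 4

Derivation:
Tick 1: [PARSE:P1(v=9,ok=F), VALIDATE:-, TRANSFORM:-, EMIT:-] out:-; in:P1
Tick 2: [PARSE:-, VALIDATE:P1(v=9,ok=F), TRANSFORM:-, EMIT:-] out:-; in:-
Tick 3: [PARSE:P2(v=17,ok=F), VALIDATE:-, TRANSFORM:P1(v=0,ok=F), EMIT:-] out:-; in:P2
Tick 4: [PARSE:-, VALIDATE:P2(v=17,ok=F), TRANSFORM:-, EMIT:P1(v=0,ok=F)] out:-; in:-
Tick 5: [PARSE:P3(v=10,ok=F), VALIDATE:-, TRANSFORM:P2(v=0,ok=F), EMIT:-] out:P1(v=0); in:P3
Tick 6: [PARSE:P4(v=12,ok=F), VALIDATE:P3(v=10,ok=T), TRANSFORM:-, EMIT:P2(v=0,ok=F)] out:-; in:P4
Tick 7: [PARSE:-, VALIDATE:P4(v=12,ok=F), TRANSFORM:P3(v=20,ok=T), EMIT:-] out:P2(v=0); in:-
Tick 8: [PARSE:-, VALIDATE:-, TRANSFORM:P4(v=0,ok=F), EMIT:P3(v=20,ok=T)] out:-; in:-
Tick 9: [PARSE:-, VALIDATE:-, TRANSFORM:-, EMIT:P4(v=0,ok=F)] out:P3(v=20); in:-
Tick 10: [PARSE:-, VALIDATE:-, TRANSFORM:-, EMIT:-] out:P4(v=0); in:-
Emitted by tick 10: ['P1', 'P2', 'P3', 'P4']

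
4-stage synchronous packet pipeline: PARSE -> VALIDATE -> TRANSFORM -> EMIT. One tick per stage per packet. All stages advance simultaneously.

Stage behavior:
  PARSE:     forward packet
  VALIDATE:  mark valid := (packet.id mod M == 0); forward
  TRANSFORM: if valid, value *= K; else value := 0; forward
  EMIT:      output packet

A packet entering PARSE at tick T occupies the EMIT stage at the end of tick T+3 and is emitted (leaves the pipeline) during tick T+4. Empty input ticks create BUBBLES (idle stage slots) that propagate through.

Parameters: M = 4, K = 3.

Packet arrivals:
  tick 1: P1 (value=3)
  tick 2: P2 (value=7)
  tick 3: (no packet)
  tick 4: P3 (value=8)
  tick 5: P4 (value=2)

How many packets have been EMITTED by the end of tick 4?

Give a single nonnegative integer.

Answer: 0

Derivation:
Tick 1: [PARSE:P1(v=3,ok=F), VALIDATE:-, TRANSFORM:-, EMIT:-] out:-; in:P1
Tick 2: [PARSE:P2(v=7,ok=F), VALIDATE:P1(v=3,ok=F), TRANSFORM:-, EMIT:-] out:-; in:P2
Tick 3: [PARSE:-, VALIDATE:P2(v=7,ok=F), TRANSFORM:P1(v=0,ok=F), EMIT:-] out:-; in:-
Tick 4: [PARSE:P3(v=8,ok=F), VALIDATE:-, TRANSFORM:P2(v=0,ok=F), EMIT:P1(v=0,ok=F)] out:-; in:P3
Emitted by tick 4: []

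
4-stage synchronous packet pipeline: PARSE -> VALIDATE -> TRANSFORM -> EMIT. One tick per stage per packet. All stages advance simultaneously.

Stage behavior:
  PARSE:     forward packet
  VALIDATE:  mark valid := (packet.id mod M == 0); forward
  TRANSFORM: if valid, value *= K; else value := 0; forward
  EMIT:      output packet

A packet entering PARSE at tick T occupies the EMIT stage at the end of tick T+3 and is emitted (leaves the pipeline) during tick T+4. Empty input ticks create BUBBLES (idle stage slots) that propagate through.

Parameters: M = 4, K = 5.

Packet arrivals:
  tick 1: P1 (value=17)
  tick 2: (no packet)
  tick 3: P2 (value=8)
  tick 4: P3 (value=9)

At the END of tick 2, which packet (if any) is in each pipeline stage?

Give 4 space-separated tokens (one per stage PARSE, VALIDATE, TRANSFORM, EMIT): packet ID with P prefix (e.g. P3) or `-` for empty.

Answer: - P1 - -

Derivation:
Tick 1: [PARSE:P1(v=17,ok=F), VALIDATE:-, TRANSFORM:-, EMIT:-] out:-; in:P1
Tick 2: [PARSE:-, VALIDATE:P1(v=17,ok=F), TRANSFORM:-, EMIT:-] out:-; in:-
At end of tick 2: ['-', 'P1', '-', '-']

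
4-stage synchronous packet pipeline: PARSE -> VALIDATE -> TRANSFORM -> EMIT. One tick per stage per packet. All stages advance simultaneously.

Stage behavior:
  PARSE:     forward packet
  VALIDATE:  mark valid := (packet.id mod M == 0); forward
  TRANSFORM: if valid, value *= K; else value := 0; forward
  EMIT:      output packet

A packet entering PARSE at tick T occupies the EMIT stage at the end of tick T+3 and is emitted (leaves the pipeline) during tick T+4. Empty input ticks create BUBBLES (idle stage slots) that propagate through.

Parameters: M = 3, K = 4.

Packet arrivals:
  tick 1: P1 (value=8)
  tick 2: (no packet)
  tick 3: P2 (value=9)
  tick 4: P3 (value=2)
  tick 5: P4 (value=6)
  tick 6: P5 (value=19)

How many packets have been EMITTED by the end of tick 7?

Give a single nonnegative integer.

Tick 1: [PARSE:P1(v=8,ok=F), VALIDATE:-, TRANSFORM:-, EMIT:-] out:-; in:P1
Tick 2: [PARSE:-, VALIDATE:P1(v=8,ok=F), TRANSFORM:-, EMIT:-] out:-; in:-
Tick 3: [PARSE:P2(v=9,ok=F), VALIDATE:-, TRANSFORM:P1(v=0,ok=F), EMIT:-] out:-; in:P2
Tick 4: [PARSE:P3(v=2,ok=F), VALIDATE:P2(v=9,ok=F), TRANSFORM:-, EMIT:P1(v=0,ok=F)] out:-; in:P3
Tick 5: [PARSE:P4(v=6,ok=F), VALIDATE:P3(v=2,ok=T), TRANSFORM:P2(v=0,ok=F), EMIT:-] out:P1(v=0); in:P4
Tick 6: [PARSE:P5(v=19,ok=F), VALIDATE:P4(v=6,ok=F), TRANSFORM:P3(v=8,ok=T), EMIT:P2(v=0,ok=F)] out:-; in:P5
Tick 7: [PARSE:-, VALIDATE:P5(v=19,ok=F), TRANSFORM:P4(v=0,ok=F), EMIT:P3(v=8,ok=T)] out:P2(v=0); in:-
Emitted by tick 7: ['P1', 'P2']

Answer: 2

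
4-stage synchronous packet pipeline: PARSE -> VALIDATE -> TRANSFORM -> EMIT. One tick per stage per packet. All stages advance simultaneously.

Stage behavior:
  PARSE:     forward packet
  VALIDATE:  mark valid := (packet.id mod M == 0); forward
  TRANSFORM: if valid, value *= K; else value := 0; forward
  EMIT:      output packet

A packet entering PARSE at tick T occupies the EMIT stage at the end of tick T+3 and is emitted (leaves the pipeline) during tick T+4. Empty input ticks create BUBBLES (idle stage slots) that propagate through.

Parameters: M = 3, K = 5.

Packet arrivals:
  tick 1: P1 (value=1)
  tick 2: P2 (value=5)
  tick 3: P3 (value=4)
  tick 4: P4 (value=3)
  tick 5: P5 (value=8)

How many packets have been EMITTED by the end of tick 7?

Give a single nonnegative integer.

Answer: 3

Derivation:
Tick 1: [PARSE:P1(v=1,ok=F), VALIDATE:-, TRANSFORM:-, EMIT:-] out:-; in:P1
Tick 2: [PARSE:P2(v=5,ok=F), VALIDATE:P1(v=1,ok=F), TRANSFORM:-, EMIT:-] out:-; in:P2
Tick 3: [PARSE:P3(v=4,ok=F), VALIDATE:P2(v=5,ok=F), TRANSFORM:P1(v=0,ok=F), EMIT:-] out:-; in:P3
Tick 4: [PARSE:P4(v=3,ok=F), VALIDATE:P3(v=4,ok=T), TRANSFORM:P2(v=0,ok=F), EMIT:P1(v=0,ok=F)] out:-; in:P4
Tick 5: [PARSE:P5(v=8,ok=F), VALIDATE:P4(v=3,ok=F), TRANSFORM:P3(v=20,ok=T), EMIT:P2(v=0,ok=F)] out:P1(v=0); in:P5
Tick 6: [PARSE:-, VALIDATE:P5(v=8,ok=F), TRANSFORM:P4(v=0,ok=F), EMIT:P3(v=20,ok=T)] out:P2(v=0); in:-
Tick 7: [PARSE:-, VALIDATE:-, TRANSFORM:P5(v=0,ok=F), EMIT:P4(v=0,ok=F)] out:P3(v=20); in:-
Emitted by tick 7: ['P1', 'P2', 'P3']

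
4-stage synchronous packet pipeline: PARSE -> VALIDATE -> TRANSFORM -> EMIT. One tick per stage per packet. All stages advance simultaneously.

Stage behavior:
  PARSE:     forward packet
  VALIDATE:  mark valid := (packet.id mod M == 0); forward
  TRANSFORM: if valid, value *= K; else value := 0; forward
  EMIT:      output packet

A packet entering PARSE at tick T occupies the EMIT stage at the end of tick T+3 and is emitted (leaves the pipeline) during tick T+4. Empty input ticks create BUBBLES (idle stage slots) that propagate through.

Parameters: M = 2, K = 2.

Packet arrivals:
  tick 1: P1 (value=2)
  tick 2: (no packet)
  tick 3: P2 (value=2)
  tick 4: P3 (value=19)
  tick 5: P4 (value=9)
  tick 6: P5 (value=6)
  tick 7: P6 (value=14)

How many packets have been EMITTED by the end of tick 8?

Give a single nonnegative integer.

Tick 1: [PARSE:P1(v=2,ok=F), VALIDATE:-, TRANSFORM:-, EMIT:-] out:-; in:P1
Tick 2: [PARSE:-, VALIDATE:P1(v=2,ok=F), TRANSFORM:-, EMIT:-] out:-; in:-
Tick 3: [PARSE:P2(v=2,ok=F), VALIDATE:-, TRANSFORM:P1(v=0,ok=F), EMIT:-] out:-; in:P2
Tick 4: [PARSE:P3(v=19,ok=F), VALIDATE:P2(v=2,ok=T), TRANSFORM:-, EMIT:P1(v=0,ok=F)] out:-; in:P3
Tick 5: [PARSE:P4(v=9,ok=F), VALIDATE:P3(v=19,ok=F), TRANSFORM:P2(v=4,ok=T), EMIT:-] out:P1(v=0); in:P4
Tick 6: [PARSE:P5(v=6,ok=F), VALIDATE:P4(v=9,ok=T), TRANSFORM:P3(v=0,ok=F), EMIT:P2(v=4,ok=T)] out:-; in:P5
Tick 7: [PARSE:P6(v=14,ok=F), VALIDATE:P5(v=6,ok=F), TRANSFORM:P4(v=18,ok=T), EMIT:P3(v=0,ok=F)] out:P2(v=4); in:P6
Tick 8: [PARSE:-, VALIDATE:P6(v=14,ok=T), TRANSFORM:P5(v=0,ok=F), EMIT:P4(v=18,ok=T)] out:P3(v=0); in:-
Emitted by tick 8: ['P1', 'P2', 'P3']

Answer: 3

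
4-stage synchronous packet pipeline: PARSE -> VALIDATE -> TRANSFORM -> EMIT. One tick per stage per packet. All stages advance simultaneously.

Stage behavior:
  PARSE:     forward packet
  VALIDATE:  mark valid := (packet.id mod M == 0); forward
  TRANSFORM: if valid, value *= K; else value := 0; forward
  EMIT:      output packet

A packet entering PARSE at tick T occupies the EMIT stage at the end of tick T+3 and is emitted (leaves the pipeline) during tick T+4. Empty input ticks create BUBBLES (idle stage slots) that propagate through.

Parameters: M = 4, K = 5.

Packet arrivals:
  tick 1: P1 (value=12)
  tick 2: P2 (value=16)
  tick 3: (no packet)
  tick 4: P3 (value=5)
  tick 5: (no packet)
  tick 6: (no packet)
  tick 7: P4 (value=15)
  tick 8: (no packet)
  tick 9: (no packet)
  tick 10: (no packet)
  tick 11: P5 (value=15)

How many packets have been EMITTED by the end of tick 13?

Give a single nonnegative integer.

Tick 1: [PARSE:P1(v=12,ok=F), VALIDATE:-, TRANSFORM:-, EMIT:-] out:-; in:P1
Tick 2: [PARSE:P2(v=16,ok=F), VALIDATE:P1(v=12,ok=F), TRANSFORM:-, EMIT:-] out:-; in:P2
Tick 3: [PARSE:-, VALIDATE:P2(v=16,ok=F), TRANSFORM:P1(v=0,ok=F), EMIT:-] out:-; in:-
Tick 4: [PARSE:P3(v=5,ok=F), VALIDATE:-, TRANSFORM:P2(v=0,ok=F), EMIT:P1(v=0,ok=F)] out:-; in:P3
Tick 5: [PARSE:-, VALIDATE:P3(v=5,ok=F), TRANSFORM:-, EMIT:P2(v=0,ok=F)] out:P1(v=0); in:-
Tick 6: [PARSE:-, VALIDATE:-, TRANSFORM:P3(v=0,ok=F), EMIT:-] out:P2(v=0); in:-
Tick 7: [PARSE:P4(v=15,ok=F), VALIDATE:-, TRANSFORM:-, EMIT:P3(v=0,ok=F)] out:-; in:P4
Tick 8: [PARSE:-, VALIDATE:P4(v=15,ok=T), TRANSFORM:-, EMIT:-] out:P3(v=0); in:-
Tick 9: [PARSE:-, VALIDATE:-, TRANSFORM:P4(v=75,ok=T), EMIT:-] out:-; in:-
Tick 10: [PARSE:-, VALIDATE:-, TRANSFORM:-, EMIT:P4(v=75,ok=T)] out:-; in:-
Tick 11: [PARSE:P5(v=15,ok=F), VALIDATE:-, TRANSFORM:-, EMIT:-] out:P4(v=75); in:P5
Tick 12: [PARSE:-, VALIDATE:P5(v=15,ok=F), TRANSFORM:-, EMIT:-] out:-; in:-
Tick 13: [PARSE:-, VALIDATE:-, TRANSFORM:P5(v=0,ok=F), EMIT:-] out:-; in:-
Emitted by tick 13: ['P1', 'P2', 'P3', 'P4']

Answer: 4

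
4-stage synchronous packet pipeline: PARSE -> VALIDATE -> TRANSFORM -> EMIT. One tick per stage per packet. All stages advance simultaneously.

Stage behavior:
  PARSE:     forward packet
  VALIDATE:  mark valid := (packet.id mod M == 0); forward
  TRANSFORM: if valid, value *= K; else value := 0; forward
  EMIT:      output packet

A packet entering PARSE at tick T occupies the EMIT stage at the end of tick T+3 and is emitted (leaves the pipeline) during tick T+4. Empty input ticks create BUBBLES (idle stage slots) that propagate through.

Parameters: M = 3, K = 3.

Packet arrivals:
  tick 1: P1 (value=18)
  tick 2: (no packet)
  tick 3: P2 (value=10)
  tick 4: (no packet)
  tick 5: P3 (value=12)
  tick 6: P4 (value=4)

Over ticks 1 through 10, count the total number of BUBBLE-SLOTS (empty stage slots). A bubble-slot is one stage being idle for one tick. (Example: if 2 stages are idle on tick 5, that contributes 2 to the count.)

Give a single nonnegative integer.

Answer: 24

Derivation:
Tick 1: [PARSE:P1(v=18,ok=F), VALIDATE:-, TRANSFORM:-, EMIT:-] out:-; bubbles=3
Tick 2: [PARSE:-, VALIDATE:P1(v=18,ok=F), TRANSFORM:-, EMIT:-] out:-; bubbles=3
Tick 3: [PARSE:P2(v=10,ok=F), VALIDATE:-, TRANSFORM:P1(v=0,ok=F), EMIT:-] out:-; bubbles=2
Tick 4: [PARSE:-, VALIDATE:P2(v=10,ok=F), TRANSFORM:-, EMIT:P1(v=0,ok=F)] out:-; bubbles=2
Tick 5: [PARSE:P3(v=12,ok=F), VALIDATE:-, TRANSFORM:P2(v=0,ok=F), EMIT:-] out:P1(v=0); bubbles=2
Tick 6: [PARSE:P4(v=4,ok=F), VALIDATE:P3(v=12,ok=T), TRANSFORM:-, EMIT:P2(v=0,ok=F)] out:-; bubbles=1
Tick 7: [PARSE:-, VALIDATE:P4(v=4,ok=F), TRANSFORM:P3(v=36,ok=T), EMIT:-] out:P2(v=0); bubbles=2
Tick 8: [PARSE:-, VALIDATE:-, TRANSFORM:P4(v=0,ok=F), EMIT:P3(v=36,ok=T)] out:-; bubbles=2
Tick 9: [PARSE:-, VALIDATE:-, TRANSFORM:-, EMIT:P4(v=0,ok=F)] out:P3(v=36); bubbles=3
Tick 10: [PARSE:-, VALIDATE:-, TRANSFORM:-, EMIT:-] out:P4(v=0); bubbles=4
Total bubble-slots: 24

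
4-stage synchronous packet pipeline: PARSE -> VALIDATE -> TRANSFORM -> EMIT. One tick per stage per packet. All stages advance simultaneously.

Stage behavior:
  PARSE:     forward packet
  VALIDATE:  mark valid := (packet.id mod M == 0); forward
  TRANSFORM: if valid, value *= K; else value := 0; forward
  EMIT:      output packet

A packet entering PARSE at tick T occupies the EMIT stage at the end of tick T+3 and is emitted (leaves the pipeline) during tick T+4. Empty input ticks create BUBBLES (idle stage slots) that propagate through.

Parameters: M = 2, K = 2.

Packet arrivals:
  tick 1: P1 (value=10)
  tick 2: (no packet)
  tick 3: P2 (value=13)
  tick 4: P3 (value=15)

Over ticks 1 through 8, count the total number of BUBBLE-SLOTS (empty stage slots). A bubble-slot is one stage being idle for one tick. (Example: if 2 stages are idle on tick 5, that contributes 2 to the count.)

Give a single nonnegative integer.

Tick 1: [PARSE:P1(v=10,ok=F), VALIDATE:-, TRANSFORM:-, EMIT:-] out:-; bubbles=3
Tick 2: [PARSE:-, VALIDATE:P1(v=10,ok=F), TRANSFORM:-, EMIT:-] out:-; bubbles=3
Tick 3: [PARSE:P2(v=13,ok=F), VALIDATE:-, TRANSFORM:P1(v=0,ok=F), EMIT:-] out:-; bubbles=2
Tick 4: [PARSE:P3(v=15,ok=F), VALIDATE:P2(v=13,ok=T), TRANSFORM:-, EMIT:P1(v=0,ok=F)] out:-; bubbles=1
Tick 5: [PARSE:-, VALIDATE:P3(v=15,ok=F), TRANSFORM:P2(v=26,ok=T), EMIT:-] out:P1(v=0); bubbles=2
Tick 6: [PARSE:-, VALIDATE:-, TRANSFORM:P3(v=0,ok=F), EMIT:P2(v=26,ok=T)] out:-; bubbles=2
Tick 7: [PARSE:-, VALIDATE:-, TRANSFORM:-, EMIT:P3(v=0,ok=F)] out:P2(v=26); bubbles=3
Tick 8: [PARSE:-, VALIDATE:-, TRANSFORM:-, EMIT:-] out:P3(v=0); bubbles=4
Total bubble-slots: 20

Answer: 20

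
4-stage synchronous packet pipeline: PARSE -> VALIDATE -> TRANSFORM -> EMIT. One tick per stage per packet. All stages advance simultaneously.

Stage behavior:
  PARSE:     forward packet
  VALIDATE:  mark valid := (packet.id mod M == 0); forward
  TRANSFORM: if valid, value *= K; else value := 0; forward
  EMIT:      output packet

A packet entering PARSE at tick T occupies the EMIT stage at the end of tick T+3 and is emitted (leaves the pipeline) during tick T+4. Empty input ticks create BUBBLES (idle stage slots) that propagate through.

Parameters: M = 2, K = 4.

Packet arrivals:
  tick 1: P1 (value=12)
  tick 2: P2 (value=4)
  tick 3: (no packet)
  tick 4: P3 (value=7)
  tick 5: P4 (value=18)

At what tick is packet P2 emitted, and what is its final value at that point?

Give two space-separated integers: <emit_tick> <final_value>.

Tick 1: [PARSE:P1(v=12,ok=F), VALIDATE:-, TRANSFORM:-, EMIT:-] out:-; in:P1
Tick 2: [PARSE:P2(v=4,ok=F), VALIDATE:P1(v=12,ok=F), TRANSFORM:-, EMIT:-] out:-; in:P2
Tick 3: [PARSE:-, VALIDATE:P2(v=4,ok=T), TRANSFORM:P1(v=0,ok=F), EMIT:-] out:-; in:-
Tick 4: [PARSE:P3(v=7,ok=F), VALIDATE:-, TRANSFORM:P2(v=16,ok=T), EMIT:P1(v=0,ok=F)] out:-; in:P3
Tick 5: [PARSE:P4(v=18,ok=F), VALIDATE:P3(v=7,ok=F), TRANSFORM:-, EMIT:P2(v=16,ok=T)] out:P1(v=0); in:P4
Tick 6: [PARSE:-, VALIDATE:P4(v=18,ok=T), TRANSFORM:P3(v=0,ok=F), EMIT:-] out:P2(v=16); in:-
Tick 7: [PARSE:-, VALIDATE:-, TRANSFORM:P4(v=72,ok=T), EMIT:P3(v=0,ok=F)] out:-; in:-
Tick 8: [PARSE:-, VALIDATE:-, TRANSFORM:-, EMIT:P4(v=72,ok=T)] out:P3(v=0); in:-
Tick 9: [PARSE:-, VALIDATE:-, TRANSFORM:-, EMIT:-] out:P4(v=72); in:-
P2: arrives tick 2, valid=True (id=2, id%2=0), emit tick 6, final value 16

Answer: 6 16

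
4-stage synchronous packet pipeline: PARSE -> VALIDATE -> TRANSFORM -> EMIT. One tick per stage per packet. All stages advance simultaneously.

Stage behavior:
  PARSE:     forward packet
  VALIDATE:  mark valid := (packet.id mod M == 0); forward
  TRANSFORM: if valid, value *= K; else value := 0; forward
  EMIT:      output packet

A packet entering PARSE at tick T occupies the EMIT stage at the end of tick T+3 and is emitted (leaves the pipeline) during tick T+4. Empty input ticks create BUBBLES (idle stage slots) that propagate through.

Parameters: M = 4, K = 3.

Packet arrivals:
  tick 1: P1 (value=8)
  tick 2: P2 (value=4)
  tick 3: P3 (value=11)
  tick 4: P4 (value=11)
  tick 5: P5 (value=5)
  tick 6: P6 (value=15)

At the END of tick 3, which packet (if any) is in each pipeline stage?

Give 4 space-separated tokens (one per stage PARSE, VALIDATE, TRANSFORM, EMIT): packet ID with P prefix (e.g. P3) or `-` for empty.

Answer: P3 P2 P1 -

Derivation:
Tick 1: [PARSE:P1(v=8,ok=F), VALIDATE:-, TRANSFORM:-, EMIT:-] out:-; in:P1
Tick 2: [PARSE:P2(v=4,ok=F), VALIDATE:P1(v=8,ok=F), TRANSFORM:-, EMIT:-] out:-; in:P2
Tick 3: [PARSE:P3(v=11,ok=F), VALIDATE:P2(v=4,ok=F), TRANSFORM:P1(v=0,ok=F), EMIT:-] out:-; in:P3
At end of tick 3: ['P3', 'P2', 'P1', '-']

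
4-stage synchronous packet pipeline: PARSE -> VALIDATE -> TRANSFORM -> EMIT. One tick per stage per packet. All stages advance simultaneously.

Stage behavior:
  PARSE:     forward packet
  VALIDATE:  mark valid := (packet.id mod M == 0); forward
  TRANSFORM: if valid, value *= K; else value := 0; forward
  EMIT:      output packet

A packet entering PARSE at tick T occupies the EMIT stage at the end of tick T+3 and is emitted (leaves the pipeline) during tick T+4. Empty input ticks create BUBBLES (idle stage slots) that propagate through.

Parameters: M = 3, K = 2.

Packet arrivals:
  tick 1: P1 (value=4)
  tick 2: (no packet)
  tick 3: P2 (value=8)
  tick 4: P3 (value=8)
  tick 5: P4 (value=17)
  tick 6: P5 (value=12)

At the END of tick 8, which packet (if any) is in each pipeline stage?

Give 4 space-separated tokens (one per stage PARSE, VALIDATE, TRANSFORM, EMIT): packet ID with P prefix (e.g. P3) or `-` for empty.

Answer: - - P5 P4

Derivation:
Tick 1: [PARSE:P1(v=4,ok=F), VALIDATE:-, TRANSFORM:-, EMIT:-] out:-; in:P1
Tick 2: [PARSE:-, VALIDATE:P1(v=4,ok=F), TRANSFORM:-, EMIT:-] out:-; in:-
Tick 3: [PARSE:P2(v=8,ok=F), VALIDATE:-, TRANSFORM:P1(v=0,ok=F), EMIT:-] out:-; in:P2
Tick 4: [PARSE:P3(v=8,ok=F), VALIDATE:P2(v=8,ok=F), TRANSFORM:-, EMIT:P1(v=0,ok=F)] out:-; in:P3
Tick 5: [PARSE:P4(v=17,ok=F), VALIDATE:P3(v=8,ok=T), TRANSFORM:P2(v=0,ok=F), EMIT:-] out:P1(v=0); in:P4
Tick 6: [PARSE:P5(v=12,ok=F), VALIDATE:P4(v=17,ok=F), TRANSFORM:P3(v=16,ok=T), EMIT:P2(v=0,ok=F)] out:-; in:P5
Tick 7: [PARSE:-, VALIDATE:P5(v=12,ok=F), TRANSFORM:P4(v=0,ok=F), EMIT:P3(v=16,ok=T)] out:P2(v=0); in:-
Tick 8: [PARSE:-, VALIDATE:-, TRANSFORM:P5(v=0,ok=F), EMIT:P4(v=0,ok=F)] out:P3(v=16); in:-
At end of tick 8: ['-', '-', 'P5', 'P4']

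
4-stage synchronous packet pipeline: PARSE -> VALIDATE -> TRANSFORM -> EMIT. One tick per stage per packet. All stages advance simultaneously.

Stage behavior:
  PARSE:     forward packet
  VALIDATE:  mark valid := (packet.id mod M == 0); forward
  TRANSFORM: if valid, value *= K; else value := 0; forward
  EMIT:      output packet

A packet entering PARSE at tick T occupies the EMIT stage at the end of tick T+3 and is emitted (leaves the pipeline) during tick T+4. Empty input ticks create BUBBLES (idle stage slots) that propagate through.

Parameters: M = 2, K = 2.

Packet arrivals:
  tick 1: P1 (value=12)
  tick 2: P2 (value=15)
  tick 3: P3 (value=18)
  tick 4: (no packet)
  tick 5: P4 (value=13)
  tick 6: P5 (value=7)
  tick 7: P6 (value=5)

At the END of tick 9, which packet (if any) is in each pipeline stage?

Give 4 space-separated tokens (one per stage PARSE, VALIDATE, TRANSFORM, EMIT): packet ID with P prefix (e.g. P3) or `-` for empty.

Tick 1: [PARSE:P1(v=12,ok=F), VALIDATE:-, TRANSFORM:-, EMIT:-] out:-; in:P1
Tick 2: [PARSE:P2(v=15,ok=F), VALIDATE:P1(v=12,ok=F), TRANSFORM:-, EMIT:-] out:-; in:P2
Tick 3: [PARSE:P3(v=18,ok=F), VALIDATE:P2(v=15,ok=T), TRANSFORM:P1(v=0,ok=F), EMIT:-] out:-; in:P3
Tick 4: [PARSE:-, VALIDATE:P3(v=18,ok=F), TRANSFORM:P2(v=30,ok=T), EMIT:P1(v=0,ok=F)] out:-; in:-
Tick 5: [PARSE:P4(v=13,ok=F), VALIDATE:-, TRANSFORM:P3(v=0,ok=F), EMIT:P2(v=30,ok=T)] out:P1(v=0); in:P4
Tick 6: [PARSE:P5(v=7,ok=F), VALIDATE:P4(v=13,ok=T), TRANSFORM:-, EMIT:P3(v=0,ok=F)] out:P2(v=30); in:P5
Tick 7: [PARSE:P6(v=5,ok=F), VALIDATE:P5(v=7,ok=F), TRANSFORM:P4(v=26,ok=T), EMIT:-] out:P3(v=0); in:P6
Tick 8: [PARSE:-, VALIDATE:P6(v=5,ok=T), TRANSFORM:P5(v=0,ok=F), EMIT:P4(v=26,ok=T)] out:-; in:-
Tick 9: [PARSE:-, VALIDATE:-, TRANSFORM:P6(v=10,ok=T), EMIT:P5(v=0,ok=F)] out:P4(v=26); in:-
At end of tick 9: ['-', '-', 'P6', 'P5']

Answer: - - P6 P5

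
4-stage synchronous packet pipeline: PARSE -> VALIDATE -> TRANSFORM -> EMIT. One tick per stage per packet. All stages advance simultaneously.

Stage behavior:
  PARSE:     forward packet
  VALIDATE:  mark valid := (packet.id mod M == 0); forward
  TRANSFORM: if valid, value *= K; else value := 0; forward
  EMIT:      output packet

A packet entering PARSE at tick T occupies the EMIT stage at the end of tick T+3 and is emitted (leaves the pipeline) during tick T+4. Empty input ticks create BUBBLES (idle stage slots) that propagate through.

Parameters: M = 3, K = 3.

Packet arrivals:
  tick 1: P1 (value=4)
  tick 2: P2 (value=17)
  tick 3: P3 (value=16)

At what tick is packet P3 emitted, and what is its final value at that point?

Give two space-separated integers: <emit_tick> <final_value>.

Tick 1: [PARSE:P1(v=4,ok=F), VALIDATE:-, TRANSFORM:-, EMIT:-] out:-; in:P1
Tick 2: [PARSE:P2(v=17,ok=F), VALIDATE:P1(v=4,ok=F), TRANSFORM:-, EMIT:-] out:-; in:P2
Tick 3: [PARSE:P3(v=16,ok=F), VALIDATE:P2(v=17,ok=F), TRANSFORM:P1(v=0,ok=F), EMIT:-] out:-; in:P3
Tick 4: [PARSE:-, VALIDATE:P3(v=16,ok=T), TRANSFORM:P2(v=0,ok=F), EMIT:P1(v=0,ok=F)] out:-; in:-
Tick 5: [PARSE:-, VALIDATE:-, TRANSFORM:P3(v=48,ok=T), EMIT:P2(v=0,ok=F)] out:P1(v=0); in:-
Tick 6: [PARSE:-, VALIDATE:-, TRANSFORM:-, EMIT:P3(v=48,ok=T)] out:P2(v=0); in:-
Tick 7: [PARSE:-, VALIDATE:-, TRANSFORM:-, EMIT:-] out:P3(v=48); in:-
P3: arrives tick 3, valid=True (id=3, id%3=0), emit tick 7, final value 48

Answer: 7 48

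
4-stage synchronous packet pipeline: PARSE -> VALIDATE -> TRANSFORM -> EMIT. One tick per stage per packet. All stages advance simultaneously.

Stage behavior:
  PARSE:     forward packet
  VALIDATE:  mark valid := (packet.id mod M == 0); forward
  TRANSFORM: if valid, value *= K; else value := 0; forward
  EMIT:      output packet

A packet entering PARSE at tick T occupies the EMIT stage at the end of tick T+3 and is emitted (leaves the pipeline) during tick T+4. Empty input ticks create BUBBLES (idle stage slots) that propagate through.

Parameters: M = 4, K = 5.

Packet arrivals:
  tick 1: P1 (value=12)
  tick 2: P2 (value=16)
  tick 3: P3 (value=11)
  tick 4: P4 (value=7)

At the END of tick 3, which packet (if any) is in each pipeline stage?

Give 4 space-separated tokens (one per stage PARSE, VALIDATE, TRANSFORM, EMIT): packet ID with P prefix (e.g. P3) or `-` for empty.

Tick 1: [PARSE:P1(v=12,ok=F), VALIDATE:-, TRANSFORM:-, EMIT:-] out:-; in:P1
Tick 2: [PARSE:P2(v=16,ok=F), VALIDATE:P1(v=12,ok=F), TRANSFORM:-, EMIT:-] out:-; in:P2
Tick 3: [PARSE:P3(v=11,ok=F), VALIDATE:P2(v=16,ok=F), TRANSFORM:P1(v=0,ok=F), EMIT:-] out:-; in:P3
At end of tick 3: ['P3', 'P2', 'P1', '-']

Answer: P3 P2 P1 -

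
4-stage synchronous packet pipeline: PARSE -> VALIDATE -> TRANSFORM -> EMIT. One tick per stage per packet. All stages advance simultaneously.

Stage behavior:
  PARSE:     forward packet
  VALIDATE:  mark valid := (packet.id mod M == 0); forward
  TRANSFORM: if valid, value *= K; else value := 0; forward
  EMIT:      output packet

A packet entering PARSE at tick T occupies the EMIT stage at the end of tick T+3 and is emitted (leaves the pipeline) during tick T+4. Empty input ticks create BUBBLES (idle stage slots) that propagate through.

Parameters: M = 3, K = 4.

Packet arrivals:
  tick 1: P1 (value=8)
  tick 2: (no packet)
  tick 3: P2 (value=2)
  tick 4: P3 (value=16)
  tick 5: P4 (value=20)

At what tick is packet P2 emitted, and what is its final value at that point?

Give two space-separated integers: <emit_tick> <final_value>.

Answer: 7 0

Derivation:
Tick 1: [PARSE:P1(v=8,ok=F), VALIDATE:-, TRANSFORM:-, EMIT:-] out:-; in:P1
Tick 2: [PARSE:-, VALIDATE:P1(v=8,ok=F), TRANSFORM:-, EMIT:-] out:-; in:-
Tick 3: [PARSE:P2(v=2,ok=F), VALIDATE:-, TRANSFORM:P1(v=0,ok=F), EMIT:-] out:-; in:P2
Tick 4: [PARSE:P3(v=16,ok=F), VALIDATE:P2(v=2,ok=F), TRANSFORM:-, EMIT:P1(v=0,ok=F)] out:-; in:P3
Tick 5: [PARSE:P4(v=20,ok=F), VALIDATE:P3(v=16,ok=T), TRANSFORM:P2(v=0,ok=F), EMIT:-] out:P1(v=0); in:P4
Tick 6: [PARSE:-, VALIDATE:P4(v=20,ok=F), TRANSFORM:P3(v=64,ok=T), EMIT:P2(v=0,ok=F)] out:-; in:-
Tick 7: [PARSE:-, VALIDATE:-, TRANSFORM:P4(v=0,ok=F), EMIT:P3(v=64,ok=T)] out:P2(v=0); in:-
Tick 8: [PARSE:-, VALIDATE:-, TRANSFORM:-, EMIT:P4(v=0,ok=F)] out:P3(v=64); in:-
Tick 9: [PARSE:-, VALIDATE:-, TRANSFORM:-, EMIT:-] out:P4(v=0); in:-
P2: arrives tick 3, valid=False (id=2, id%3=2), emit tick 7, final value 0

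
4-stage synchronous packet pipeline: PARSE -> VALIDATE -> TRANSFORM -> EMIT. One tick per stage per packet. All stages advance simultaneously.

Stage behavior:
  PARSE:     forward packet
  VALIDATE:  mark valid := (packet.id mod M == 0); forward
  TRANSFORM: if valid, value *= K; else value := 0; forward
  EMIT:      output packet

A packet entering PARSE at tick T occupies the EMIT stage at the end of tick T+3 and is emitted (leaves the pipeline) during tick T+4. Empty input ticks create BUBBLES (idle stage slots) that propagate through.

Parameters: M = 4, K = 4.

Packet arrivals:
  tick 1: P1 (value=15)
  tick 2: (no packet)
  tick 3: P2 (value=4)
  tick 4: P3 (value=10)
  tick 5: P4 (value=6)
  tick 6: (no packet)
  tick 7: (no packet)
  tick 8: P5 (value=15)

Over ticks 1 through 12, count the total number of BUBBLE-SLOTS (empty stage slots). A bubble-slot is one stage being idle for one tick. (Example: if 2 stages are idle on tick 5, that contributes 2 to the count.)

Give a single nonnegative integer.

Answer: 28

Derivation:
Tick 1: [PARSE:P1(v=15,ok=F), VALIDATE:-, TRANSFORM:-, EMIT:-] out:-; bubbles=3
Tick 2: [PARSE:-, VALIDATE:P1(v=15,ok=F), TRANSFORM:-, EMIT:-] out:-; bubbles=3
Tick 3: [PARSE:P2(v=4,ok=F), VALIDATE:-, TRANSFORM:P1(v=0,ok=F), EMIT:-] out:-; bubbles=2
Tick 4: [PARSE:P3(v=10,ok=F), VALIDATE:P2(v=4,ok=F), TRANSFORM:-, EMIT:P1(v=0,ok=F)] out:-; bubbles=1
Tick 5: [PARSE:P4(v=6,ok=F), VALIDATE:P3(v=10,ok=F), TRANSFORM:P2(v=0,ok=F), EMIT:-] out:P1(v=0); bubbles=1
Tick 6: [PARSE:-, VALIDATE:P4(v=6,ok=T), TRANSFORM:P3(v=0,ok=F), EMIT:P2(v=0,ok=F)] out:-; bubbles=1
Tick 7: [PARSE:-, VALIDATE:-, TRANSFORM:P4(v=24,ok=T), EMIT:P3(v=0,ok=F)] out:P2(v=0); bubbles=2
Tick 8: [PARSE:P5(v=15,ok=F), VALIDATE:-, TRANSFORM:-, EMIT:P4(v=24,ok=T)] out:P3(v=0); bubbles=2
Tick 9: [PARSE:-, VALIDATE:P5(v=15,ok=F), TRANSFORM:-, EMIT:-] out:P4(v=24); bubbles=3
Tick 10: [PARSE:-, VALIDATE:-, TRANSFORM:P5(v=0,ok=F), EMIT:-] out:-; bubbles=3
Tick 11: [PARSE:-, VALIDATE:-, TRANSFORM:-, EMIT:P5(v=0,ok=F)] out:-; bubbles=3
Tick 12: [PARSE:-, VALIDATE:-, TRANSFORM:-, EMIT:-] out:P5(v=0); bubbles=4
Total bubble-slots: 28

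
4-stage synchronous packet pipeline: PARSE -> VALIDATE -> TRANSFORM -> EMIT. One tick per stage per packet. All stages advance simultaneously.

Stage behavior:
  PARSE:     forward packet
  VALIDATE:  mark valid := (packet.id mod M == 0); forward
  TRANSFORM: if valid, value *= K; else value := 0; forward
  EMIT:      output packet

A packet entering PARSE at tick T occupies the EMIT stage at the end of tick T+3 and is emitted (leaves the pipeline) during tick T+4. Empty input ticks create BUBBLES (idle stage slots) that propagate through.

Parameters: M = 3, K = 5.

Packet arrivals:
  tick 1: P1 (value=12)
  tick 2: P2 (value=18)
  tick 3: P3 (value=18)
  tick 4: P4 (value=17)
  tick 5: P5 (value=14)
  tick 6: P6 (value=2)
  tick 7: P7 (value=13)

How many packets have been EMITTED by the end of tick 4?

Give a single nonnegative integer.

Tick 1: [PARSE:P1(v=12,ok=F), VALIDATE:-, TRANSFORM:-, EMIT:-] out:-; in:P1
Tick 2: [PARSE:P2(v=18,ok=F), VALIDATE:P1(v=12,ok=F), TRANSFORM:-, EMIT:-] out:-; in:P2
Tick 3: [PARSE:P3(v=18,ok=F), VALIDATE:P2(v=18,ok=F), TRANSFORM:P1(v=0,ok=F), EMIT:-] out:-; in:P3
Tick 4: [PARSE:P4(v=17,ok=F), VALIDATE:P3(v=18,ok=T), TRANSFORM:P2(v=0,ok=F), EMIT:P1(v=0,ok=F)] out:-; in:P4
Emitted by tick 4: []

Answer: 0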